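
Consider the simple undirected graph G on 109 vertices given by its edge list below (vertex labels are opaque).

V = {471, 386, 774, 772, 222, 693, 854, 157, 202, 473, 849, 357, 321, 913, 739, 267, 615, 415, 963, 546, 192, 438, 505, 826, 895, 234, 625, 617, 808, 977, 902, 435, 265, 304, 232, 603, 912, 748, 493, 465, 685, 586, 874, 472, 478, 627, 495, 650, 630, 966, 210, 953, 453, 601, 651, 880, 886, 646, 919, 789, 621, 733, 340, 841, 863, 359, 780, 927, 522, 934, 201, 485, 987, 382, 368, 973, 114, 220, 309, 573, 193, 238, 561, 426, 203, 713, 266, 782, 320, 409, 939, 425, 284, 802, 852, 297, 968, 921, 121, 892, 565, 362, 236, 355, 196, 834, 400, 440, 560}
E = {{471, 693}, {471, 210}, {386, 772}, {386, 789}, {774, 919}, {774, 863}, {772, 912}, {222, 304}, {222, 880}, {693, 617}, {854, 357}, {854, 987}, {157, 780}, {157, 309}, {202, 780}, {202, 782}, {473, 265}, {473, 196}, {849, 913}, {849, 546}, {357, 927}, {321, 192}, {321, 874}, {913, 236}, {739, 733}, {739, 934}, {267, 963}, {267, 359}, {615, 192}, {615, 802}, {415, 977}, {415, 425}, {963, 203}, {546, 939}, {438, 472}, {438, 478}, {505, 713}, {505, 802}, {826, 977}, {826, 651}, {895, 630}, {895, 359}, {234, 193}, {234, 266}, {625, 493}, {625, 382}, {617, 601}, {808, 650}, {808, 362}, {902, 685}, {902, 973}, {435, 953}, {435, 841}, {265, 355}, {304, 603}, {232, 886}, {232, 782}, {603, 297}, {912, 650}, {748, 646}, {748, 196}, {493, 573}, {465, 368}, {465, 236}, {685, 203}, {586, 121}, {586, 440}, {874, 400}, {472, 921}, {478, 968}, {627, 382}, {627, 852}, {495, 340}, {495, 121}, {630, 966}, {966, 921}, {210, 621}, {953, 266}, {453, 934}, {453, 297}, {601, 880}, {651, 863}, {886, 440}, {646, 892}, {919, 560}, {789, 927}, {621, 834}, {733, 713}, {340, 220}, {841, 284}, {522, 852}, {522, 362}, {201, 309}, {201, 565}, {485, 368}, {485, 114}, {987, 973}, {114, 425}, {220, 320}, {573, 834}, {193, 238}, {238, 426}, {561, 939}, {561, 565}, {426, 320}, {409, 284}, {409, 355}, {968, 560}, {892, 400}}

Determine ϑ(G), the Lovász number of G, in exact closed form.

Vertex 220 has 2 neighbors: 340, 320.
N(382) = {625, 627}, |N(382)| = 2.
deg(651) = 2; N(651) = {826, 863}.
Vertex 192 has 2 neighbors: 321, 615.
Every vertex has degree 2 (N=109); this is C_{109}, the 109-cycle.
The 55 distinct eigenvalues: [2.0, 1.997, 1.987, 1.97, 1.947, 1.918, 1.882, 1.839, 1.791, 1.737, 1.677, 1.611, 1.54, 1.464, 1.383, 1.298, 1.208, 1.114, 1.017, 0.916, 0.812, 0.705, 0.596, 0.485, 0.372, 0.259, 0.144, 0.029, -0.086, -0.201, -0.316, -0.429, -0.541, -0.651, -0.759, -0.864, -0.967, -1.066, -1.162, -1.253, -1.341, -1.424, -1.503, -1.576, -1.645, -1.708, -1.765, -1.816, -1.861, -1.9, -1.933, -1.959, -1.979, -1.993, -1.999].
λ_max=2, λ_min=-2*cos(pi/109); ϑ = −109·λ_min/(λ_max−λ_min) = 109*cos(pi/109)/(cos(pi/109) + 1).
≈ 54.48868 (to 5 d.p.).
Lovász sandwich 54 ≤ 109*cos(pi/109)/(cos(pi/109) + 1) ≤ 55: both strict.

109*cos(pi/109)/(cos(pi/109) + 1)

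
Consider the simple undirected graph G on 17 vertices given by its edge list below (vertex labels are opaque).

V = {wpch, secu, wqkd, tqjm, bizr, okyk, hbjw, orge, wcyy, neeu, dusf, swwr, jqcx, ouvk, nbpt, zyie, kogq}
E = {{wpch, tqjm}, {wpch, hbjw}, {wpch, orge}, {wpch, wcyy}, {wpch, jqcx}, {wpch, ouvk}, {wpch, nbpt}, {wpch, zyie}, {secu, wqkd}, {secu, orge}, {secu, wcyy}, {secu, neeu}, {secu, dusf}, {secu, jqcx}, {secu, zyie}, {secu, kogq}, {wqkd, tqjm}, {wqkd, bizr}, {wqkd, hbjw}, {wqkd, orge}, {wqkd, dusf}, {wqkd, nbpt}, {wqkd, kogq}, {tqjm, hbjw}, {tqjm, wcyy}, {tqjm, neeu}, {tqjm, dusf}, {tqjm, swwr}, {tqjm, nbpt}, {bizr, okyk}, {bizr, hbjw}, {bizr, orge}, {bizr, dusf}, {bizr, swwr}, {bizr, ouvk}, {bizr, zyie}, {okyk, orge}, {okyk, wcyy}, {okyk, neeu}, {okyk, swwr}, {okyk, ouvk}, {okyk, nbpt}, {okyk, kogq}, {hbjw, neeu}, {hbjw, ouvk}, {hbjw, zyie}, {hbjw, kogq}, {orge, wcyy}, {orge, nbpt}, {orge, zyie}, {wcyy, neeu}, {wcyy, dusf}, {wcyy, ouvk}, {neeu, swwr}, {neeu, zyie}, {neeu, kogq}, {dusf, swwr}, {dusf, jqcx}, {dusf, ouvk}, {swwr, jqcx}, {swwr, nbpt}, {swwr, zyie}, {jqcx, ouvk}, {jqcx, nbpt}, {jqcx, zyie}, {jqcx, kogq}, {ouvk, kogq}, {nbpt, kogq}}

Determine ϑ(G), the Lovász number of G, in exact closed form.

sqrt(17)

N(okyk) = {bizr, orge, wcyy, neeu, swwr, ouvk, nbpt, kogq}, |N(okyk)| = 8.
Vertex neeu has 8 neighbors: secu, tqjm, okyk, hbjw, wcyy, swwr, zyie, kogq.
N(swwr) = {tqjm, bizr, okyk, neeu, dusf, jqcx, nbpt, zyie}, |N(swwr)| = 8.
Vertex wpch has 8 neighbors: tqjm, hbjw, orge, wcyy, jqcx, ouvk, nbpt, zyie.
Regular of degree 8 on 17 vertices: strongly regular (17,8,3,4).
The 3 distinct eigenvalues: [8.0, 1.562, -2.562].
Lovász: ϑ = −17(-sqrt(17)/2 - 1/2)/(8+-(-sqrt(17)/2 - 1/2)) = sqrt(17).
ϑ(G) ≈ 4.12311.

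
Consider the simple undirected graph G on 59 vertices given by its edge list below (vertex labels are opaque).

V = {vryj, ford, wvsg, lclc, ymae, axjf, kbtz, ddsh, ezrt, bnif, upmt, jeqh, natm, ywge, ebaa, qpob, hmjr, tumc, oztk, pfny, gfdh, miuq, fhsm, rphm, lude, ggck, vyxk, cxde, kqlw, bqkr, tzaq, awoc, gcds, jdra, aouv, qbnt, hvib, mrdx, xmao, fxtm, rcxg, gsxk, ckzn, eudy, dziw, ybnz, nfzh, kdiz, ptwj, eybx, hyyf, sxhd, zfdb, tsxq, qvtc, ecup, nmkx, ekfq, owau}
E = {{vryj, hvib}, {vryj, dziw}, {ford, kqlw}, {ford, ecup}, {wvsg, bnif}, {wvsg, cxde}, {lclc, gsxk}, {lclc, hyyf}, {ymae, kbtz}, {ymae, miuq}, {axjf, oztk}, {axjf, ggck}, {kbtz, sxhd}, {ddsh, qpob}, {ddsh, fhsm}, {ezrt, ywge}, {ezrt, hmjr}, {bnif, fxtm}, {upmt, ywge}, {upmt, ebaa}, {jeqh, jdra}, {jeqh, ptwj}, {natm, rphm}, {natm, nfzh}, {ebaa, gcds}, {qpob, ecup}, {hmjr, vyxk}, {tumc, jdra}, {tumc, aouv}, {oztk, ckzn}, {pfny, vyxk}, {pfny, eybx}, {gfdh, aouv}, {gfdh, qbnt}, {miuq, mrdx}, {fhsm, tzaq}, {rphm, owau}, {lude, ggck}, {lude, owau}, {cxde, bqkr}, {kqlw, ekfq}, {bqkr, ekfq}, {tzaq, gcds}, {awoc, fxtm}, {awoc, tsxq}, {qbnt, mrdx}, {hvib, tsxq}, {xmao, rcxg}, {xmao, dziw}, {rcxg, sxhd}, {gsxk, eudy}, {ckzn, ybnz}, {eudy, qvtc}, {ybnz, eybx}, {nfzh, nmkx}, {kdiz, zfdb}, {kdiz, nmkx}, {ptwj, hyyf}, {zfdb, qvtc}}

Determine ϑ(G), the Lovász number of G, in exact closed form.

59*cos(pi/59)/(cos(pi/59) + 1)

Vertex bqkr has 2 neighbors: cxde, ekfq.
deg(rphm) = 2; N(rphm) = {natm, owau}.
Vertex hmjr has 2 neighbors: ezrt, vyxk.
deg(wvsg) = 2; N(wvsg) = {bnif, cxde}.
Regular of degree 2 on 59 vertices: a single 59-cycle (edge-transitive).
A has 30 distinct eigenvalues ≈ [2.0, 1.989, 1.955, 1.899, 1.821, 1.723, 1.605, 1.47, 1.317, 1.15, 0.969, 0.778, 0.577, 0.371, 0.16, -0.053, -0.265, -0.475, -0.678, -0.875, -1.061, -1.235, -1.395, -1.54, -1.667, -1.775, -1.863, -1.93, -1.975, -1.997].
With N=59: ϑ(G) = 59·(-(-1)*2*cos(pi/59))/(2−(-2*cos(pi/59))) = 59*cos(pi/59)/(cos(pi/59) + 1).
= 29.4790799… (decimal).
29 ≤ 59*cos(pi/59)/(cos(pi/59) + 1) ≤ 30: both strict.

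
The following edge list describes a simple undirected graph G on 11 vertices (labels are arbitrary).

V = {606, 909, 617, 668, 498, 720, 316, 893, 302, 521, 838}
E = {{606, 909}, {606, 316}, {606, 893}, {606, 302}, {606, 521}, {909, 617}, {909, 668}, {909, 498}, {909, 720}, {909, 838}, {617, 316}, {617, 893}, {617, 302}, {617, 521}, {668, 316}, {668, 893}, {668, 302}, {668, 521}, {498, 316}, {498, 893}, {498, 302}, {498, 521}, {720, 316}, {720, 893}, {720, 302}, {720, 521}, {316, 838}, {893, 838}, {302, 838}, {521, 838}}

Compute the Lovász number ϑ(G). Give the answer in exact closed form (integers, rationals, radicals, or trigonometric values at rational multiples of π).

Vertex 316 has 6 neighbors: 606, 617, 668, 498, 720, 838.
deg(838) = 5; N(838) = {909, 316, 893, 302, 521}.
deg(617) = 5; N(617) = {909, 316, 893, 302, 521}.
deg(720) = 5; N(720) = {909, 316, 893, 302, 521}.
Complete multipartite on [6, 5]: sandwich collapses at ϑ=6.
≈ 6.0000 (to 4 d.p.).
Check 6 ≤ 6 ≤ 6: collapsed.

6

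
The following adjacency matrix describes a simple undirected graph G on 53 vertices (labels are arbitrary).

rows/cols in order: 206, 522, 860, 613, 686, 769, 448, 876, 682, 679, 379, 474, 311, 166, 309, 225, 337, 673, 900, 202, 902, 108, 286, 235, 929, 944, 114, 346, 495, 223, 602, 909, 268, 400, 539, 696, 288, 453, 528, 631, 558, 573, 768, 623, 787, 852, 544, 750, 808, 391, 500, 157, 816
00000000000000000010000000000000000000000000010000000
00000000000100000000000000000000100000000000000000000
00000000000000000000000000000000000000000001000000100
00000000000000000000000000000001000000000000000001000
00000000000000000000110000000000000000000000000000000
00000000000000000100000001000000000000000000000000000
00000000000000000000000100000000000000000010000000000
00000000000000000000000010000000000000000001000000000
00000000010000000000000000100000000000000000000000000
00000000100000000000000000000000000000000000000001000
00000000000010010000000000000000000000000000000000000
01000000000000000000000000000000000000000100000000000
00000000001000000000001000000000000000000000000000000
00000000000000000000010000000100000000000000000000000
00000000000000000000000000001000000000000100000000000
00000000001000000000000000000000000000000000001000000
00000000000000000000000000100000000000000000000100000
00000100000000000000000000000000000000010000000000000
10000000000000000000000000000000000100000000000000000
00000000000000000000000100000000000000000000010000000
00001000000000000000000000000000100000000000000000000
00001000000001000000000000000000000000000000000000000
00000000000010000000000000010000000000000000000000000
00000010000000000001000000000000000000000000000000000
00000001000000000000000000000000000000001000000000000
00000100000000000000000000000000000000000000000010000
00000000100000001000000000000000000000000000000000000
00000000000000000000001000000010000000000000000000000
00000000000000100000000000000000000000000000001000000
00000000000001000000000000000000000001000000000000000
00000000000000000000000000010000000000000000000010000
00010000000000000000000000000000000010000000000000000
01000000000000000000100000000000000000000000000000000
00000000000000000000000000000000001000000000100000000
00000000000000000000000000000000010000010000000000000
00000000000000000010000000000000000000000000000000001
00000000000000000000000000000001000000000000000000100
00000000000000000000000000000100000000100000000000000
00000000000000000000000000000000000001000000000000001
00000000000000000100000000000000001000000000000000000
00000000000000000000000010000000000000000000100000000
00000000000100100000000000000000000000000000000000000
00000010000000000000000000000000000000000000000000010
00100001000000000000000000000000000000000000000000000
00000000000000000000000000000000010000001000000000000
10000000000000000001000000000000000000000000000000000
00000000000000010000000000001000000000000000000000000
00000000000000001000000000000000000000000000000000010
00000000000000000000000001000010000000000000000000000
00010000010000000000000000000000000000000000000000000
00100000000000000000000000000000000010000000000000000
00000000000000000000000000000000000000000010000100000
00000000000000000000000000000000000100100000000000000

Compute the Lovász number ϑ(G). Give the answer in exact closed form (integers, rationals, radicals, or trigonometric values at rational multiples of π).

N(379) = {311, 225}, |N(379)| = 2.
Vertex 539 has 2 neighbors: 400, 631.
deg(902) = 2; N(902) = {686, 268}.
Vertex 750 has 2 neighbors: 337, 157.
G on 53 vertices is 2-regular; the odd cycle C_{53}.
A has 27 distinct eigenvalues ≈ [2.0, 1.985962, 1.944046, 1.874839, 1.779314, 1.658811, 1.515022, 1.349966, 1.165959, 0.965584, 0.751655, 0.527174, 0.295293, 0.059267, -0.177592, -0.411957, -0.64054, -0.86013, -1.067647, -1.260176, -1.435015, -1.589709, -1.722087, -1.830291, -1.912802, -1.968461, -1.996487].
Lovász (edge-transitive): ϑ = −53·(-2*cos(pi/53))/((2)−(-2*cos(pi/53))) = 53*cos(pi/53)/(cos(pi/53) + 1).
≈ 26.476708993 (to 9 d.p.).
Sandwich: α(G)=26 ≤ ϑ(G)=53*cos(pi/53)/(cos(pi/53) + 1) ≤ χ(Ḡ)=27 (both strict).

53*cos(pi/53)/(cos(pi/53) + 1)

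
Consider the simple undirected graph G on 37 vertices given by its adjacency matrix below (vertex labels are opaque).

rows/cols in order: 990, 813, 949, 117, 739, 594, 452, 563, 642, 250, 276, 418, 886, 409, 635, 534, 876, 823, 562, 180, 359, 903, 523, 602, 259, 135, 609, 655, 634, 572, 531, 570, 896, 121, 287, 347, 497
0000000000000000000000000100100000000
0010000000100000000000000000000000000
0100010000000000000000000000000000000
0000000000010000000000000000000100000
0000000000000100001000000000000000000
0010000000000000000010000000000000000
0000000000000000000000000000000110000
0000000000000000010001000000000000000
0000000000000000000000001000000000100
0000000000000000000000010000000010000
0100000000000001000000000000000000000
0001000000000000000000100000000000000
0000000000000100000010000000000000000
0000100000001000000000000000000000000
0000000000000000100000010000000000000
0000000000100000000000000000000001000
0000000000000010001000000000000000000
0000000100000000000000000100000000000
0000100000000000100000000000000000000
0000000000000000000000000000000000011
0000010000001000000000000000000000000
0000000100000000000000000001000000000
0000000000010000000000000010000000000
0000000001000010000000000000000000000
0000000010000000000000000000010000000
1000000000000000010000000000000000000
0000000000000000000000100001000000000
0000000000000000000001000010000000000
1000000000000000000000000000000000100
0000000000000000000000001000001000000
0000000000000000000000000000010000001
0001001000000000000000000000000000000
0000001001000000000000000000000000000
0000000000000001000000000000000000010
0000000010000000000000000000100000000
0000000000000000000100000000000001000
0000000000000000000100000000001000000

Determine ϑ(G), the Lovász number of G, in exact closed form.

37*cos(pi/37)/(cos(pi/37) + 1)

deg(949) = 2; N(949) = {813, 594}.
Vertex 886 has 2 neighbors: 409, 359.
Vertex 990 has 2 neighbors: 135, 634.
N(117) = {418, 570}, |N(117)| = 2.
Regular of degree 2 on 37 vertices: connected 2-regular on 37 ⇒ C_{37}.
The 19 distinct eigenvalues: [2.0, 1.971, 1.886, 1.746, 1.556, 1.321, 1.049, 0.746, 0.421, 0.085, -0.254, -0.586, -0.9, -1.189, -1.444, -1.657, -1.822, -1.935, -1.993].
−37·(-2*cos(pi/37)) / ((2)−(-2*cos(pi/37))) = 37*cos(pi/37)/(cos(pi/37) + 1) = ϑ(G).
= 18.4666… (decimal).
Sandwich: α(G)=18 ≤ ϑ(G)=37*cos(pi/37)/(cos(pi/37) + 1) ≤ χ(Ḡ)=19 (both strict).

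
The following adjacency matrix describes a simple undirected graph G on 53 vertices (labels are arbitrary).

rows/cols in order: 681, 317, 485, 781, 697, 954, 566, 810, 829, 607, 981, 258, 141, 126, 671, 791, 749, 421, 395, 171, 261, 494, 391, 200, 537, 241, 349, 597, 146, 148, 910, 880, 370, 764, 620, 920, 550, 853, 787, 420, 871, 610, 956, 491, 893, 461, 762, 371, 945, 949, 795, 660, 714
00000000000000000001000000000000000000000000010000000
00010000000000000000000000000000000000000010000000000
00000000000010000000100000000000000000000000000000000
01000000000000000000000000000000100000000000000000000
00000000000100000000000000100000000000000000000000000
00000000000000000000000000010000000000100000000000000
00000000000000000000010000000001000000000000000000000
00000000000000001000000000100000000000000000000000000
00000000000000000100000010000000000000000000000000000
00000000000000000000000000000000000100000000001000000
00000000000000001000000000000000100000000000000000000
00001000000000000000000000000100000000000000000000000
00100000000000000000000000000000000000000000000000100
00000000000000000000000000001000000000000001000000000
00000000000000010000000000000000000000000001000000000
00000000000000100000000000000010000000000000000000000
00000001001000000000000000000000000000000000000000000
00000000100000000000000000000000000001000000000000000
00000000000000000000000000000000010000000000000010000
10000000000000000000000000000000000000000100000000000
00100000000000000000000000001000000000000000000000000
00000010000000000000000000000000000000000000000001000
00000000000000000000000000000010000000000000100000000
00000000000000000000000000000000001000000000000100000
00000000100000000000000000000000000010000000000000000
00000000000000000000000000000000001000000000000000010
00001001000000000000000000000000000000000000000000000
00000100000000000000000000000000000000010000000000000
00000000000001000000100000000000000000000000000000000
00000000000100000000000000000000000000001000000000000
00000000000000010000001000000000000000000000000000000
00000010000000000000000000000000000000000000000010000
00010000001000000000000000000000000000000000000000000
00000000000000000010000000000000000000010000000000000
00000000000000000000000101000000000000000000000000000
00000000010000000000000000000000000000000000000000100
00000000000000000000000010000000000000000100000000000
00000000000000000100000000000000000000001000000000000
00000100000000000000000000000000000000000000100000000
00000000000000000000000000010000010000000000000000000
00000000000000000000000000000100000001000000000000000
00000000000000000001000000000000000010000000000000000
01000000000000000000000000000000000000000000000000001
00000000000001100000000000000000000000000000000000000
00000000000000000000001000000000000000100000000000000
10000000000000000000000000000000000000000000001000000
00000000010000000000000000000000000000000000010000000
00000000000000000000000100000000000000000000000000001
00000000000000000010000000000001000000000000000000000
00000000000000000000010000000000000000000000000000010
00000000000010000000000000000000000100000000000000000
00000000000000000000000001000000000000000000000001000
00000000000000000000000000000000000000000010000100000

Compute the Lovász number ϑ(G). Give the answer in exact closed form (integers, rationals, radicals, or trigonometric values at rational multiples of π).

Vertex 620 has 2 neighbors: 200, 241.
Vertex 261 has 2 neighbors: 485, 146.
deg(880) = 2; N(880) = {566, 945}.
Vertex 537 has 2 neighbors: 829, 550.
Every vertex has degree 2 (N=53); a single 53-cycle (edge-transitive).
spec(A) ≈ [2.0, 1.985962, 1.944046, 1.874839, 1.779314, 1.658811, 1.515022, 1.349966, 1.165959, 0.965584, 0.751655, 0.527174, 0.295293, 0.059267, -0.177592, -0.411957, -0.64054, -0.86013, -1.067647, -1.260176, -1.435015, -1.589709, -1.722087, -1.830291, -1.912802, -1.968461, -1.996487] (distinct, 6 d.p.).
−53·(-2*cos(pi/53)) / ((2)−(-2*cos(pi/53))) = 53*cos(pi/53)/(cos(pi/53) + 1) = ϑ(G).
= 26.4767090… (decimal).
Check 26 ≤ 53*cos(pi/53)/(cos(pi/53) + 1) ≤ 27: both strict.

53*cos(pi/53)/(cos(pi/53) + 1)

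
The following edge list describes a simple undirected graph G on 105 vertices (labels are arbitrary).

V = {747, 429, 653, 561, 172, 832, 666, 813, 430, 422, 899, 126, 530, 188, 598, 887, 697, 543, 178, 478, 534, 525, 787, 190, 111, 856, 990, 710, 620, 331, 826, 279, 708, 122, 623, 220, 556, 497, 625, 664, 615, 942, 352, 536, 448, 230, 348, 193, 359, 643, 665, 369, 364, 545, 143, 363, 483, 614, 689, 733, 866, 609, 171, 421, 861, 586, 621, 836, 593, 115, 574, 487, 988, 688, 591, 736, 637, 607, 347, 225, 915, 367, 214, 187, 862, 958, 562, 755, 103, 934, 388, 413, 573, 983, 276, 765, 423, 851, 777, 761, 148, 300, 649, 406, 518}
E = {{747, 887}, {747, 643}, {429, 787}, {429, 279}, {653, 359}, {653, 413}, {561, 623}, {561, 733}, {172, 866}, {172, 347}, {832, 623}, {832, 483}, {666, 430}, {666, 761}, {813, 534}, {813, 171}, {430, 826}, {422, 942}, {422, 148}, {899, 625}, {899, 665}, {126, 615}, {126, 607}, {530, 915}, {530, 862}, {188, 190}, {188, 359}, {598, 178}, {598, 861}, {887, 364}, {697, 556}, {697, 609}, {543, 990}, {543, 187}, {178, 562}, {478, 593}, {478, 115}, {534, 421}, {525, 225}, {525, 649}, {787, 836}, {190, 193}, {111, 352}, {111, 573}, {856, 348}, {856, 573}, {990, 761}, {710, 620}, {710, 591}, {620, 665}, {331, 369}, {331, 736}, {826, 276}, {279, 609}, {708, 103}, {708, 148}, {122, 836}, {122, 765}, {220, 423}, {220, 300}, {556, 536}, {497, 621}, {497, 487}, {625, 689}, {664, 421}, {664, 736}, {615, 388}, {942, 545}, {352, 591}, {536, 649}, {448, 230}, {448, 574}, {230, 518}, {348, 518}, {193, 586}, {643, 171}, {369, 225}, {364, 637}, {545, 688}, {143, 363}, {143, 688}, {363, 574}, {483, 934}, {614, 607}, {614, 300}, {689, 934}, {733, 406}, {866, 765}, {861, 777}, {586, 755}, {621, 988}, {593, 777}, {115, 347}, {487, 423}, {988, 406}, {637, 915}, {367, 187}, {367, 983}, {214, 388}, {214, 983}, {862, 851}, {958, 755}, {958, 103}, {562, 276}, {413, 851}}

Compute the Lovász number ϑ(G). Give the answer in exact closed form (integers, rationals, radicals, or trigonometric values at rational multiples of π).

N(429) = {787, 279}, |N(429)| = 2.
deg(188) = 2; N(188) = {190, 359}.
Vertex 230 has 2 neighbors: 448, 518.
Vertex 573 has 2 neighbors: 111, 856.
Every vertex has degree 2 (N=105); this is C_{105}, the 105-cycle.
Distinct eigenvalues (to 3 d.p.): [2.0, 1.996, 1.986, 1.968, 1.943, 1.911, 1.872, 1.827, 1.775, 1.717, 1.652, 1.582, 1.506, 1.425, 1.338, 1.247, 1.151, 1.051, 0.948, 0.841, 0.731, 0.618, 0.503, 0.387, 0.268, 0.149, 0.03, -0.09, -0.209, -0.328, -0.445, -0.561, -0.675, -0.786, -0.895, -1.0, -1.102, -1.2, -1.293, -1.382, -1.466, -1.545, -1.618, -1.685, -1.747, -1.802, -1.851, -1.893, -1.928, -1.956, -1.978, -1.992, -1.999].
ϑ = −N·λ_min/(λ_max−λ_min) = −105·(-2*cos(pi/105))/(2−(-2*cos(pi/105))) = 105*cos(pi/105)/(cos(pi/105) + 1).
= 52.4882… (decimal).
Lovász sandwich 52 ≤ 105*cos(pi/105)/(cos(pi/105) + 1) ≤ 53: both strict.

105*cos(pi/105)/(cos(pi/105) + 1)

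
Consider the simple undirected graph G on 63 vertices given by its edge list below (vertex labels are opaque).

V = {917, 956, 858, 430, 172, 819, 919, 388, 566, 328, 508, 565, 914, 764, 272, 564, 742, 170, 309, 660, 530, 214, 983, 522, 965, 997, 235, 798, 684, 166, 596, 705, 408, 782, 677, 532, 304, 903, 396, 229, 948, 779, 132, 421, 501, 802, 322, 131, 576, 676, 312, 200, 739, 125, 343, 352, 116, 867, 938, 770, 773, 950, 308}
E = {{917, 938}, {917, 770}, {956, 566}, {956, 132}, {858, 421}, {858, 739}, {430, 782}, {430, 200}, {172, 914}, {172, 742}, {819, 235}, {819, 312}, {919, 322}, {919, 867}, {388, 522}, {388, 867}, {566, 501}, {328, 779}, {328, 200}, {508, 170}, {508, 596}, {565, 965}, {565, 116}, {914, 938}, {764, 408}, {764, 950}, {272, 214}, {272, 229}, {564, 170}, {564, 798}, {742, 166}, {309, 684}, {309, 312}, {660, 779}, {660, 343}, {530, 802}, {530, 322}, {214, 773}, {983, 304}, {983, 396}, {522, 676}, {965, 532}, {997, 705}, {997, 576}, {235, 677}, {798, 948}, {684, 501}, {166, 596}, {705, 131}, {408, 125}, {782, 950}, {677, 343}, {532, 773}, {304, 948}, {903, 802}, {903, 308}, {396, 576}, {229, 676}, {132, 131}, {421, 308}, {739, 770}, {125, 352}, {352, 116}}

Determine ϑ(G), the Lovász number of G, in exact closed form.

N(742) = {172, 166}, |N(742)| = 2.
Vertex 819 has 2 neighbors: 235, 312.
N(214) = {272, 773}, |N(214)| = 2.
N(229) = {272, 676}, |N(229)| = 2.
deg(v) = 2 for all v (|V|=63); this is C_{63}, the 63-cycle.
A has 32 distinct eigenvalues ≈ [2.0, 1.99006, 1.96034, 1.91115, 1.84295, 1.75644, 1.65248, 1.53209, 1.39647, 1.24698, 1.08509, 0.91242, 0.73068, 0.54168, 0.3473, 0.14946, -0.04986, -0.24869, -0.44504, -0.63697, -0.82257, -1.0, -1.16749, -1.32337, -1.4661, -1.59427, -1.70658, -1.80194, -1.87939, -1.93815, -1.97766, -1.99751].
−63·(-2*cos(pi/63)) / ((2)−(-2*cos(pi/63))) = 63*cos(pi/63)/(cos(pi/63) + 1) = ϑ(G).
ϑ(G) ≈ 31.480409333.
α=31, χ(Ḡ)=32; ϑ=63*cos(pi/63)/(cos(pi/63) + 1) lies between (both strict).

63*cos(pi/63)/(cos(pi/63) + 1)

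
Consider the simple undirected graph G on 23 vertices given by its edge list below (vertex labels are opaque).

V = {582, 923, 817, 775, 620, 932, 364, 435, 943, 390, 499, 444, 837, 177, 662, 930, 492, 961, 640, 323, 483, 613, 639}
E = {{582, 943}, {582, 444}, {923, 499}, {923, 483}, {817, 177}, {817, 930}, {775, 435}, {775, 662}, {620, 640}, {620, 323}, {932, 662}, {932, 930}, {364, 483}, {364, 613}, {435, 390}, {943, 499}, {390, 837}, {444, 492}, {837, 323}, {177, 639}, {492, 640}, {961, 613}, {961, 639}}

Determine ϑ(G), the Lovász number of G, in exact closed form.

23*cos(pi/23)/(cos(pi/23) + 1)

deg(364) = 2; N(364) = {483, 613}.
deg(323) = 2; N(323) = {620, 837}.
deg(492) = 2; N(492) = {444, 640}.
Vertex 483 has 2 neighbors: 923, 364.
Regular of degree 2 on 23 vertices: this is C_{23}, the 23-cycle.
The 12 distinct eigenvalues: [2.0, 1.9258, 1.7088, 1.3651, 0.9201, 0.4069, -0.1365, -0.6698, -1.1534, -1.5514, -1.8344, -1.9814].
λ_max=2, λ_min=-2*cos(pi/23); ϑ = −23·λ_min/(λ_max−λ_min) = 23*cos(pi/23)/(cos(pi/23) + 1).
Numerically 11.446194.
α=11, χ(Ḡ)=12; ϑ=23*cos(pi/23)/(cos(pi/23) + 1) lies between (both strict).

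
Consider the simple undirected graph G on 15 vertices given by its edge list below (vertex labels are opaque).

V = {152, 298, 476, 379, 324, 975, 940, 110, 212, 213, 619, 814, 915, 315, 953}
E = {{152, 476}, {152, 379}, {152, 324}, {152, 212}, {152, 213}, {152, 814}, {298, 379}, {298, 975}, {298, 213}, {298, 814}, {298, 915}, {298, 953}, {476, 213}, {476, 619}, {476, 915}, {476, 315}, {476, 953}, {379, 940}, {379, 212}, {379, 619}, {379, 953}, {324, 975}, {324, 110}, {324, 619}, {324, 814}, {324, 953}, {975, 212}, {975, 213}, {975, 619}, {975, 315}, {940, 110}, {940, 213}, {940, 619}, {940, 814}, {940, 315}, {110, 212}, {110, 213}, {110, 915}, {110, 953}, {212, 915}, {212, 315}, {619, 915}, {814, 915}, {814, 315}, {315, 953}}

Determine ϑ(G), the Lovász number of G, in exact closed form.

5

Vertex 315 has 6 neighbors: 476, 975, 940, 212, 814, 953.
deg(953) = 6; N(953) = {298, 476, 379, 324, 110, 315}.
Vertex 110 has 6 neighbors: 324, 940, 212, 213, 915, 953.
N(152) = {476, 379, 324, 212, 213, 814}, |N(152)| = 6.
G on 15 vertices is 6-regular; this is K(6,2), the Kneser graph.
A has 3 distinct eigenvalues ≈ [6.0, 1.0, -3.0].
ϑ = −N·λ_min/(λ_max−λ_min) = −15·(-3)/(6−(-3)) = 5.
≈ 5.0000000 (to 7 d.p.).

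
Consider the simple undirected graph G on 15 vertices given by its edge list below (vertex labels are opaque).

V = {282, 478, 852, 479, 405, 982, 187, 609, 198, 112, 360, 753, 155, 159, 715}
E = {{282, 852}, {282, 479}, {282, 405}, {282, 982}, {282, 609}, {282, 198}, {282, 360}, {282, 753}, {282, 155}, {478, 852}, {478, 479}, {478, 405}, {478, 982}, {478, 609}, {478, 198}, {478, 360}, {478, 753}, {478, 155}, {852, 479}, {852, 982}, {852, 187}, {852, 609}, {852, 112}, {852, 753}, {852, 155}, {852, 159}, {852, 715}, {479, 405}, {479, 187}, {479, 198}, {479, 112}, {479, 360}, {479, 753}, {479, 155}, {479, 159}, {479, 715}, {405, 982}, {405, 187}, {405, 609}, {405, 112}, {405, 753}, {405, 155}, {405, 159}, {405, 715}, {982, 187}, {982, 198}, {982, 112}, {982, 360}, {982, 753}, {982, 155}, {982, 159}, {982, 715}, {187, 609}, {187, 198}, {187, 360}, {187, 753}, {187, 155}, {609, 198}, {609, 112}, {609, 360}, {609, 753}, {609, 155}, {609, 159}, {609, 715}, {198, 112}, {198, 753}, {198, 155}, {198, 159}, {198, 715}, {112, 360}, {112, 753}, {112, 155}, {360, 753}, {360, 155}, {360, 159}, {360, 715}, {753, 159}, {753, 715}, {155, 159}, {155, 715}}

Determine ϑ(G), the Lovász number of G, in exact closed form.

6

deg(405) = 11; N(405) = {282, 478, 479, 982, 187, 609, 112, 753, 155, 159, 715}.
deg(852) = 11; N(852) = {282, 478, 479, 982, 187, 609, 112, 753, 155, 159, 715}.
Vertex 282 has 9 neighbors: 852, 479, 405, 982, 609, 198, 360, 753, 155.
deg(112) = 9; N(112) = {852, 479, 405, 982, 609, 198, 360, 753, 155}.
G = K_{6,4,3,2}: α = 6 = χ(Ḡ), so ϑ = 6.
Numerically 6.00000.
α=6, χ(Ḡ)=6; ϑ=6 lies between (collapsed).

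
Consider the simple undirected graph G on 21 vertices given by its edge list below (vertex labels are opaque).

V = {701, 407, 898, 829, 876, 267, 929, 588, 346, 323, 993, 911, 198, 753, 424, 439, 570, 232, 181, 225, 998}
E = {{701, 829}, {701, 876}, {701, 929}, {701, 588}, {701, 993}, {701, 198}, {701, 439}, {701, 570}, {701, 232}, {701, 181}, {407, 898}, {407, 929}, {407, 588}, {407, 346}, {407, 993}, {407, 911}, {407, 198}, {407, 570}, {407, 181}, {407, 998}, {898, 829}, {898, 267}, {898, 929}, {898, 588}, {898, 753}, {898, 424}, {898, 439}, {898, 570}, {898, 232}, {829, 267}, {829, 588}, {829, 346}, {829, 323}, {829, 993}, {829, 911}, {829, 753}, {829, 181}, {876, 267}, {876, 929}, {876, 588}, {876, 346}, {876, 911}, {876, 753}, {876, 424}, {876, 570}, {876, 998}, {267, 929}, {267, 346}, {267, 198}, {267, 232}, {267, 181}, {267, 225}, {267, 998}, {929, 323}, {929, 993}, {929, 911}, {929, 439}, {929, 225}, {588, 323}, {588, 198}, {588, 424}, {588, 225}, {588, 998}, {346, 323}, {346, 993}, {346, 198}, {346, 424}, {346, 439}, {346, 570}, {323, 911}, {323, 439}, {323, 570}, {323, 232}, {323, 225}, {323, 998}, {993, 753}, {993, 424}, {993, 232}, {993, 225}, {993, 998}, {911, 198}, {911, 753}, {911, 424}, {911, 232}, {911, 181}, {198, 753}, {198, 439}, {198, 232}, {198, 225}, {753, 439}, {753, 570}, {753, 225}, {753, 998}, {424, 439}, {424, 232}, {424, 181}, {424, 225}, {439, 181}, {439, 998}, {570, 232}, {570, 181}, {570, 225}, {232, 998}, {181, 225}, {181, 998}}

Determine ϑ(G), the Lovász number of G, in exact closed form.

Vertex 407 has 10 neighbors: 898, 929, 588, 346, 993, 911, 198, 570, 181, 998.
Vertex 876 has 10 neighbors: 701, 267, 929, 588, 346, 911, 753, 424, 570, 998.
deg(929) = 10; N(929) = {701, 407, 898, 876, 267, 323, 993, 911, 439, 225}.
deg(993) = 10; N(993) = {701, 407, 829, 929, 346, 753, 424, 232, 225, 998}.
10-regular, N=21; Kneser-type, 2-subsets of [7].
spec(A) ≈ [10.0, 1.0, -4.0] (distinct, 3 d.p.).
ϑ = −N·λ_min/(λ_max−λ_min) = −21·(-4)/(10−(-4)) = 6.
≈ 6.00000 (to 5 d.p.).

6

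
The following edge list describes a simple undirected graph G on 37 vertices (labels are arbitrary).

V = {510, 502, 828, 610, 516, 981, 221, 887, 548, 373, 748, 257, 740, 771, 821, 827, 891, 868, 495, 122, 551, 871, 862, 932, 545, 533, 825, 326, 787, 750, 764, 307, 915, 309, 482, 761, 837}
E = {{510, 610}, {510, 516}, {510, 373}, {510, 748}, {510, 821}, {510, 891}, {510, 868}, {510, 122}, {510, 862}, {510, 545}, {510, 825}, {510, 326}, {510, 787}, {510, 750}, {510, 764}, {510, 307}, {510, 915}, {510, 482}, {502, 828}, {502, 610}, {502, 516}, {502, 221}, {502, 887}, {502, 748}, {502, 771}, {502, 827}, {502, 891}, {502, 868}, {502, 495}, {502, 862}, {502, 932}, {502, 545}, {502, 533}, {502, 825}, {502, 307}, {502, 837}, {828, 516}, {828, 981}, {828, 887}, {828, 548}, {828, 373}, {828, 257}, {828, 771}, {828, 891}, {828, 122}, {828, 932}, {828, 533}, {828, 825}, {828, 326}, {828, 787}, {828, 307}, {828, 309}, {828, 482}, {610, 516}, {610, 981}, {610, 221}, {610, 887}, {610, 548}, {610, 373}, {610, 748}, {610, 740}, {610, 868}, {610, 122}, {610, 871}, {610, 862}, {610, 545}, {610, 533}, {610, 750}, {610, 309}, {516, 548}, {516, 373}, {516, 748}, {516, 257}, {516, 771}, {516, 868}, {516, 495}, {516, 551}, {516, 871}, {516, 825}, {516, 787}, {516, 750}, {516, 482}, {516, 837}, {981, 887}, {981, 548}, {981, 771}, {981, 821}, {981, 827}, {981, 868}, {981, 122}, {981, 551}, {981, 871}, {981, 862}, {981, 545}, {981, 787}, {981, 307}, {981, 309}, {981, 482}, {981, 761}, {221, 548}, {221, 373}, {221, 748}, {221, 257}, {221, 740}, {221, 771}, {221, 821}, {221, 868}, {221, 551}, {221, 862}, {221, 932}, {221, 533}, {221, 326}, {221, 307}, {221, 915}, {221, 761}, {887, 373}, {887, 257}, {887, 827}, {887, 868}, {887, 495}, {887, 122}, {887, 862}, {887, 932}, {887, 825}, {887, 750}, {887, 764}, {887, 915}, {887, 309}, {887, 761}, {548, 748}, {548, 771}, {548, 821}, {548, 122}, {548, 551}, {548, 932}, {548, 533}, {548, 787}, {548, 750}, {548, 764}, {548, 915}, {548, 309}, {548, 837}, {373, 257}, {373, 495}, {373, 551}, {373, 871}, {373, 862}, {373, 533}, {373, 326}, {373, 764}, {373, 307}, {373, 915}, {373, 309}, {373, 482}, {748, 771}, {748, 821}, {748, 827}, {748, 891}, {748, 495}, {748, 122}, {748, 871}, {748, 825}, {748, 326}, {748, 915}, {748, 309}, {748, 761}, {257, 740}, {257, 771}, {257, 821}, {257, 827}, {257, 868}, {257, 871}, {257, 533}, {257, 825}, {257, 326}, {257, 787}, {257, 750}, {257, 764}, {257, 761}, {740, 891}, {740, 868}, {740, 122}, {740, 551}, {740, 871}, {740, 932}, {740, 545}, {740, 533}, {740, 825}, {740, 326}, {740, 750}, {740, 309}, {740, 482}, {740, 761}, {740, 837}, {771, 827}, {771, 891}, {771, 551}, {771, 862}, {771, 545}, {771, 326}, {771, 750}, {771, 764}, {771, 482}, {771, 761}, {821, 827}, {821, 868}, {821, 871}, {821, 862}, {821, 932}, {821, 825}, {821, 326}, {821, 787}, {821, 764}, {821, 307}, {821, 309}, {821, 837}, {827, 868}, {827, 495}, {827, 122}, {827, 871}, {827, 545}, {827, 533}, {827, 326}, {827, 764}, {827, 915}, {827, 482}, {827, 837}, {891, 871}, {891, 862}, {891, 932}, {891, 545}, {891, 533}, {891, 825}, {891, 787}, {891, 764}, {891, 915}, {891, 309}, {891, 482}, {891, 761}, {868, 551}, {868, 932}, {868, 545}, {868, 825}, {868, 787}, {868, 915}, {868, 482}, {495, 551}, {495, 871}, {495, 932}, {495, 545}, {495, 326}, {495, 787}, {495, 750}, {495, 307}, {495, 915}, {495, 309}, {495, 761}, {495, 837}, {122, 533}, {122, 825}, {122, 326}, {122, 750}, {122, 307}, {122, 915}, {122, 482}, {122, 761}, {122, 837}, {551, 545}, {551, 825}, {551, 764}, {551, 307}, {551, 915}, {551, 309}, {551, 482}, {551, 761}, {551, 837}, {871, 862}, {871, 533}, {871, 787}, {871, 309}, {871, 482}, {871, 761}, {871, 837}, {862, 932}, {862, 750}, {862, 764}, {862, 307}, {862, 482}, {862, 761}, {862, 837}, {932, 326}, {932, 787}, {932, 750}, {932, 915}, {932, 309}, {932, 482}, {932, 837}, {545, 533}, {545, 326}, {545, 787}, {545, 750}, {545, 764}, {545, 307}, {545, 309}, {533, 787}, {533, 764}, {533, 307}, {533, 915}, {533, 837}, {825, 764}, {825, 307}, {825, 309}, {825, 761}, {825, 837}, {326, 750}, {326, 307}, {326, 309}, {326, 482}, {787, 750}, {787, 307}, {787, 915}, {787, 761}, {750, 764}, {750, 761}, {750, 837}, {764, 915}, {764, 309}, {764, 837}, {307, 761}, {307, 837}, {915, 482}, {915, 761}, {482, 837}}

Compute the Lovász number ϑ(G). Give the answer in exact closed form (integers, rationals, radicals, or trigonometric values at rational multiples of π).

sqrt(37)

deg(825) = 18; N(825) = {510, 502, 828, 516, 887, 748, 257, 740, 821, 891, 868, 122, 551, 764, 307, 309, 761, 837}.
Vertex 482 has 18 neighbors: 510, 828, 516, 981, 373, 740, 771, 827, 891, 868, 122, 551, 871, 862, 932, 326, 915, 837.
deg(326) = 18; N(326) = {510, 828, 221, 373, 748, 257, 740, 771, 821, 827, 495, 122, 932, 545, 750, 307, 309, 482}.
Vertex 764 has 18 neighbors: 510, 887, 548, 373, 257, 771, 821, 827, 891, 551, 862, 545, 533, 825, 750, 915, 309, 837.
18-regular, N=37; strongly regular (37,18,8,9).
Distinct eigenvalues (to 6 d.p.): [18.0, 2.541381, -3.541381].
Lovász: ϑ = −37(-sqrt(37)/2 - 1/2)/(18+-(-sqrt(37)/2 - 1/2)) = sqrt(37).
ϑ(G) ≈ 6.082763.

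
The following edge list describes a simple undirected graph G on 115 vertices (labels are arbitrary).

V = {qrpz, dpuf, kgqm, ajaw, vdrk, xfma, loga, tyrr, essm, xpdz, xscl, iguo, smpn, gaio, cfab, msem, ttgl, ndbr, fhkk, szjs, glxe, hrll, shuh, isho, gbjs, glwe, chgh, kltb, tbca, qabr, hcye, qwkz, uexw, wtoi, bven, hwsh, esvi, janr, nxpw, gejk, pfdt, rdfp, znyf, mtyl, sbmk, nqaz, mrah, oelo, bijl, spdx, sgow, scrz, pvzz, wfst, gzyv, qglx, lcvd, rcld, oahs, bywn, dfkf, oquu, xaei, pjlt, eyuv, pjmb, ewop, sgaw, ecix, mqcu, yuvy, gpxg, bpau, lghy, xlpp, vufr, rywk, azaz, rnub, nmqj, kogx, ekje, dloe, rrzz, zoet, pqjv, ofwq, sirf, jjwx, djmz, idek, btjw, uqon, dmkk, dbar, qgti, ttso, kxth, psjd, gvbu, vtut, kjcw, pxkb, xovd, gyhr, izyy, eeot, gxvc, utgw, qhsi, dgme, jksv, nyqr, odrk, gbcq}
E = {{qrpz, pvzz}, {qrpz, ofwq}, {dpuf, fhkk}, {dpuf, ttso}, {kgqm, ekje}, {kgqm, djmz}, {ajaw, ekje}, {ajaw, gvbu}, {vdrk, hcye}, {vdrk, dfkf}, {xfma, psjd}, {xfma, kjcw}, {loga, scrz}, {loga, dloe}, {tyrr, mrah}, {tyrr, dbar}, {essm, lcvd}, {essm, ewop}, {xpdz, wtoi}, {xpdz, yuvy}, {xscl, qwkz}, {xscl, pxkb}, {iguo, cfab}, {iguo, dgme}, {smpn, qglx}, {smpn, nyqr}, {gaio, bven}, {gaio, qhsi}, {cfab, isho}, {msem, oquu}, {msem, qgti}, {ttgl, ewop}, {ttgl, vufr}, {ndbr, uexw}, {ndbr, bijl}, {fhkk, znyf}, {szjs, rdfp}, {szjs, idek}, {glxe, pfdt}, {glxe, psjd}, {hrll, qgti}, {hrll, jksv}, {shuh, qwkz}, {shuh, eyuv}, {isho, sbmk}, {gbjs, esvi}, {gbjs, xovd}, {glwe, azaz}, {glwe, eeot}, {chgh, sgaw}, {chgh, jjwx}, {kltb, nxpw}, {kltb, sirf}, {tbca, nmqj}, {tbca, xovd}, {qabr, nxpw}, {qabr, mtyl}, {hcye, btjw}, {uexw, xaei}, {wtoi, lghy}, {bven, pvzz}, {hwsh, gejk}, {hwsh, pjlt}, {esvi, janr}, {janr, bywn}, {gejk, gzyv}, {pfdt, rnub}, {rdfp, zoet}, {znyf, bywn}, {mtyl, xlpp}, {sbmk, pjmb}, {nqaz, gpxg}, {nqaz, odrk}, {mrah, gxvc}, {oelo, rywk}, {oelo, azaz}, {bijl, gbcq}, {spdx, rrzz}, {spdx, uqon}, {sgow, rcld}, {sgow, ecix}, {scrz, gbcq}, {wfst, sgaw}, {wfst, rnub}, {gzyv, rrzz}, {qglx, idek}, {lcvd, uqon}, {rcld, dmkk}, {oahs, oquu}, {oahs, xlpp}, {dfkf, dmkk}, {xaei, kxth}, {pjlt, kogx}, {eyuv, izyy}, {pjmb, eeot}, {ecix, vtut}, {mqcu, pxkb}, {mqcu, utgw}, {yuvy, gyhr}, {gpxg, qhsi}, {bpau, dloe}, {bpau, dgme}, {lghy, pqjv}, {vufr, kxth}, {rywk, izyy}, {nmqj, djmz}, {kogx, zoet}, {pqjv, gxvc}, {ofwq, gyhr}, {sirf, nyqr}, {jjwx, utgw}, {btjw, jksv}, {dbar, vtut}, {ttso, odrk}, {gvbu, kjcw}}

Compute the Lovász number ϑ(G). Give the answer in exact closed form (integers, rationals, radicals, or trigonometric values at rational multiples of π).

115*cos(pi/115)/(cos(pi/115) + 1)

deg(bywn) = 2; N(bywn) = {janr, znyf}.
N(kxth) = {xaei, vufr}, |N(kxth)| = 2.
Vertex eeot has 2 neighbors: glwe, pjmb.
deg(dpuf) = 2; N(dpuf) = {fhkk, ttso}.
115-vertex 2-regular graph: connected 2-regular on 115 ⇒ C_{115}.
Distinct eigenvalues (to 4 d.p.): [2.0, 1.997, 1.9881, 1.9732, 1.9524, 1.9258, 1.8935, 1.8555, 1.812, 1.763, 1.7088, 1.6495, 1.5853, 1.5164, 1.4429, 1.3651, 1.2832, 1.1976, 1.1083, 1.0157, 0.9201, 0.8218, 0.721, 0.618, 0.5132, 0.4069, 0.2994, 0.1909, 0.0819, -0.0273, -0.1365, -0.2452, -0.3533, -0.4602, -0.5658, -0.6698, -0.7717, -0.8713, -0.9683, -1.0624, -1.1534, -1.2409, -1.3247, -1.4045, -1.4802, -1.5514, -1.618, -1.6798, -1.7366, -1.7882, -1.8344, -1.8752, -1.9104, -1.9399, -1.9635, -1.9814, -1.9933, -1.9993].
ϑ = −N·λ_min/(λ_max−λ_min) = −115·(-2*cos(pi/115))/(2−(-2*cos(pi/115))) = 115*cos(pi/115)/(cos(pi/115) + 1).
Numerically 57.4893.
57 ≤ 115*cos(pi/115)/(cos(pi/115) + 1) ≤ 58: both strict.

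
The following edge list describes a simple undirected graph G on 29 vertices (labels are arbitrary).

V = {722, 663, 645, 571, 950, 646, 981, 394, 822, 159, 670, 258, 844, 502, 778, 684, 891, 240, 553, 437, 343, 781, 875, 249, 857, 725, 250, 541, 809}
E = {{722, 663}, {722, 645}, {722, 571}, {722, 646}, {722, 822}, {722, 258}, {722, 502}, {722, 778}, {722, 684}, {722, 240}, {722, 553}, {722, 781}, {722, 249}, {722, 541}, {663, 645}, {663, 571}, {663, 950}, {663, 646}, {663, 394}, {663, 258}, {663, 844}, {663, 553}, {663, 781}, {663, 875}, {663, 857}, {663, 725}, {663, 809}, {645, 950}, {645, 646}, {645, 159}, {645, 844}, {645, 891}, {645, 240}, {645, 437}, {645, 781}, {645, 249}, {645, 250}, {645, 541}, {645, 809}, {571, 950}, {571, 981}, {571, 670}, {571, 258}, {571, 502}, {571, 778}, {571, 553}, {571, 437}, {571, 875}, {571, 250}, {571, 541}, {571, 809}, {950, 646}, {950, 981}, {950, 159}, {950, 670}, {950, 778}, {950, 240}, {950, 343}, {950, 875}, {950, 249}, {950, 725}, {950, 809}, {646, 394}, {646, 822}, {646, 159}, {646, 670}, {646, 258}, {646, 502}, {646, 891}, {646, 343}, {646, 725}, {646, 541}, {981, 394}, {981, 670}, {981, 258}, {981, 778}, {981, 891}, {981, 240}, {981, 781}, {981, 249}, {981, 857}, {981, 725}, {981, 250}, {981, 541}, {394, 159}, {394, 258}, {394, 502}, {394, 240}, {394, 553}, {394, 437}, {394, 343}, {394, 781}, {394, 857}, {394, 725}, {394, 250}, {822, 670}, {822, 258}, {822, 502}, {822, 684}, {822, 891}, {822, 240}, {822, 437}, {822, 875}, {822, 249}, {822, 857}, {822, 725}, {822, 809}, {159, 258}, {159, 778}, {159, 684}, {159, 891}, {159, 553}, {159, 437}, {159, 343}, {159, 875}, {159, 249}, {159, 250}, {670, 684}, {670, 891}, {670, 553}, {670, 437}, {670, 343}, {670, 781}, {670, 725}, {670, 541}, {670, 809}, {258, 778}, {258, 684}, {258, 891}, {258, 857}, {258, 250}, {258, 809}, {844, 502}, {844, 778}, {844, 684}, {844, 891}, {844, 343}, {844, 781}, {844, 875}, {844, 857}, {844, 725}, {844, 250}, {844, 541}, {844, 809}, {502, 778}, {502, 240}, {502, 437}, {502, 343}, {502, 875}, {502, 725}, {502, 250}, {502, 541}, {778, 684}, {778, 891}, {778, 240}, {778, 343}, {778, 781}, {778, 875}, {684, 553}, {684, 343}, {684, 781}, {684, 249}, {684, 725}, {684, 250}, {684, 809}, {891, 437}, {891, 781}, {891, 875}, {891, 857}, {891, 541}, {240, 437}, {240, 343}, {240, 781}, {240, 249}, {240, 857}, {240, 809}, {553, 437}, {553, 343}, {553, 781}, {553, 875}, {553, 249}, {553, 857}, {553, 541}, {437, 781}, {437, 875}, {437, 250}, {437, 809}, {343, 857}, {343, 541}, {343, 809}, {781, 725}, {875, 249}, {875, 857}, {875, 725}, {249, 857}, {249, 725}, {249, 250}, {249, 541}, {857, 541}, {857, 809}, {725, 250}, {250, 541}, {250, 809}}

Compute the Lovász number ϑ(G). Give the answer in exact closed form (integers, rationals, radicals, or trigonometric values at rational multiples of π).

sqrt(29)

deg(437) = 14; N(437) = {645, 571, 394, 822, 159, 670, 502, 891, 240, 553, 781, 875, 250, 809}.
deg(394) = 14; N(394) = {663, 646, 981, 159, 258, 502, 240, 553, 437, 343, 781, 857, 725, 250}.
Vertex 722 has 14 neighbors: 663, 645, 571, 646, 822, 258, 502, 778, 684, 240, 553, 781, 249, 541.
N(781) = {722, 663, 645, 981, 394, 670, 844, 778, 684, 891, 240, 553, 437, 725}, |N(781)| = 14.
deg(v) = 14 for all v (|V|=29); Paley(29): SR with (k,λ,μ)=(14,6,7).
Distinct eigenvalues (to 3 d.p.): [14.0, 2.193, -3.193].
λ_max=14, λ_min=-sqrt(29)/2 - 1/2; ϑ = −29·λ_min/(λ_max−λ_min) = sqrt(29).
≈ 5.38516481 (to 8 d.p.).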